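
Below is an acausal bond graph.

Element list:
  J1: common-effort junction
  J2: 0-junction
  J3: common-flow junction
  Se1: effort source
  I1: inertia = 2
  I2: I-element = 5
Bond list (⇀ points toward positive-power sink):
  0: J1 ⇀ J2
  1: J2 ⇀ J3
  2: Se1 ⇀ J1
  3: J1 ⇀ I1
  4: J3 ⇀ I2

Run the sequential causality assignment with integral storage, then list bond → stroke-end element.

β2 →J1  (Se1: effort source, stroke at far end)
β0 →J2  (J1: bond 2 brought effort, rest push out)
β3 →I1  (J1 effort already set via bond 2)
β1 →J3  (J2: bond 0 brought effort, rest push out)
β4 →I2  (closing 1-jn rule on J3)

β0 |J2
β1 |J3
β2 |J1
β3 |I1
β4 |I2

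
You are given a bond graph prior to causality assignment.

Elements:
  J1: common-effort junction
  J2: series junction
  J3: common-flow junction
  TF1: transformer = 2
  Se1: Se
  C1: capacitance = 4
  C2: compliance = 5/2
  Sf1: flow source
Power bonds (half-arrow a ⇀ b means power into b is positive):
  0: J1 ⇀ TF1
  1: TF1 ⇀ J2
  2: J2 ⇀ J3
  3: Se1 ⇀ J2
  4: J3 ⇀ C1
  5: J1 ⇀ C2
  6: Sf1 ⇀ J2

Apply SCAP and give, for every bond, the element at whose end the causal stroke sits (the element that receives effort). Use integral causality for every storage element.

bond 3 →J2  (Se1 fixes effort; stroke away)
bond 6 →Sf1  (Sf1 fixes flow; stroke at Sf1)
bond 1 →J2  (1-jn J2 has f-setter on 6)
bond 2 →J2  (J2: bond 6 brought flow, rest push out)
bond 4 →J3  (J3 flow already set via bond 2)
bond 0 →TF1  (TF TF1: opposite of bond 1)
bond 5 →J1  (only one effort-in slot at J1)

bond 0 →TF1
bond 1 →J2
bond 2 →J2
bond 3 →J2
bond 4 →J3
bond 5 →J1
bond 6 →Sf1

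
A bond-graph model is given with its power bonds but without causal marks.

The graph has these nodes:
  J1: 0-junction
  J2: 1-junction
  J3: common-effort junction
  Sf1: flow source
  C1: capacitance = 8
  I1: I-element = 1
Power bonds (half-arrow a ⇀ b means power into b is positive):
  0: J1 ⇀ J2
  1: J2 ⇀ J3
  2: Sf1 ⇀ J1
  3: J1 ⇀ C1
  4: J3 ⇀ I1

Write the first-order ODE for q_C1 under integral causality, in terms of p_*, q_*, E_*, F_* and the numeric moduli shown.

#2 stroke at Sf1  (Sf1 fixes flow; stroke at Sf1)
#3 stroke at J1  (prefer integral on C1)
#0 stroke at J2  (J1 effort already set via bond 3)
#1 stroke at J3  (J2: last free bond brings flow in)
#4 stroke at I1  (common-e at J3 fixed by 1)

dq_C1/dt = F_Sf1 - p_I1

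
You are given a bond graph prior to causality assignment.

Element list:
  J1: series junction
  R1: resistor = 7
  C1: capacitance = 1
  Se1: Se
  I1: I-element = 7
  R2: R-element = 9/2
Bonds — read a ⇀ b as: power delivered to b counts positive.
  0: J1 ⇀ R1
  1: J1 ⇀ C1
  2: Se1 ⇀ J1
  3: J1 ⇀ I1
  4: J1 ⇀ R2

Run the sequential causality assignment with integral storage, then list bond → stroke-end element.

b2 |J1  (Se1 fixes effort; stroke away)
b1 |J1  (prefer integral on C1)
b3 |I1  (I1 outputs flow p/I1)
b0 |J1  (1-jn J1 has f-setter on 3)
b4 |J1  (common-f at J1 fixed by 3)

b0 stroke→J1
b1 stroke→J1
b2 stroke→J1
b3 stroke→I1
b4 stroke→J1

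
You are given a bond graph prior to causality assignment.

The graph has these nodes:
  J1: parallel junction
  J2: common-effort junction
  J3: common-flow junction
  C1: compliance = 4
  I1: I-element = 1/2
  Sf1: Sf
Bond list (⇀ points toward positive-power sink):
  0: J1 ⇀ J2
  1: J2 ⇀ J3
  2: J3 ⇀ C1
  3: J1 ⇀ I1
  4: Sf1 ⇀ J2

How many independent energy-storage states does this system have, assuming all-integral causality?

β4 |Sf1  (Sf1 fixes flow; stroke at Sf1)
β2 |J3  (C1 outputs effort q/C1)
β1 |J2  (only one flow-in slot at J3)
β0 |J1  (J2: bond 1 brought effort, rest push out)
β3 |I1  (0-jn J1 has e-setter on 0)

2  (C1, I1 all integral)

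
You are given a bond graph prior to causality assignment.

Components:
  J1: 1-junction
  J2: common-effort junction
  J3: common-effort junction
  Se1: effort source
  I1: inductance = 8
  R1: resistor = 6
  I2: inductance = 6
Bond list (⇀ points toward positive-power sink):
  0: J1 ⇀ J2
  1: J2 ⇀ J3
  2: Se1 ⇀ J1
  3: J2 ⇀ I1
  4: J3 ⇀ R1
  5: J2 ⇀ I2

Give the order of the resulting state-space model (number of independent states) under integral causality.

2  (I1, I2 all integral)

bond 2 |J1  (Se1: effort source, stroke at far end)
bond 0 |J2  (J1 needs exactly one f-in)
bond 1 |J3  (common-e at J2 fixed by 0)
bond 3 |I1  (common-e at J2 fixed by 0)
bond 5 |I2  (common-e at J2 fixed by 0)
bond 4 |R1  (J3 effort already set via bond 1)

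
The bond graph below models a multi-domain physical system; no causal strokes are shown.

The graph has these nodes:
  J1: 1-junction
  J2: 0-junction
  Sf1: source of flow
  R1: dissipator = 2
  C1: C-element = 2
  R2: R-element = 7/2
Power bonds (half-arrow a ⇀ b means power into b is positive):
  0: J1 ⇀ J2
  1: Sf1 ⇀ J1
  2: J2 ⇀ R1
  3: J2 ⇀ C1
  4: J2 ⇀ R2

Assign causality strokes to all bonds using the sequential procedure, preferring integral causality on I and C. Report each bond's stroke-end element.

bond 1 →Sf1  (Sf1: flow source, stroke at near end)
bond 0 →J1  (1-jn J1 has f-setter on 1)
bond 3 →J2  (prefer integral on C1)
bond 2 →R1  (common-e at J2 fixed by 3)
bond 4 →R2  (J2 effort already set via bond 3)

β0 stroke at J1
β1 stroke at Sf1
β2 stroke at R1
β3 stroke at J2
β4 stroke at R2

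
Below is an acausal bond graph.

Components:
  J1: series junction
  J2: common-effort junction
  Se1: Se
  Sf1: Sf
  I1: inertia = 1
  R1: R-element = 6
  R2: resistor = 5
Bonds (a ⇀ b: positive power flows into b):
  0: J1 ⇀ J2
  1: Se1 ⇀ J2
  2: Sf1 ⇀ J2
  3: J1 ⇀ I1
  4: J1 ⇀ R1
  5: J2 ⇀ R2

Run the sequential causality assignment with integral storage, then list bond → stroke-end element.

β1 stroke at J2  (Se1 fixes effort; stroke away)
β2 stroke at Sf1  (Sf1: flow source, stroke at near end)
β0 stroke at J1  (0-jn J2 has e-setter on 1)
β5 stroke at R2  (common-e at J2 fixed by 1)
β3 stroke at I1  (prefer integral on I1)
β4 stroke at J1  (J1: bond 3 brought flow, rest push out)

b0 stroke at J1
b1 stroke at J2
b2 stroke at Sf1
b3 stroke at I1
b4 stroke at J1
b5 stroke at R2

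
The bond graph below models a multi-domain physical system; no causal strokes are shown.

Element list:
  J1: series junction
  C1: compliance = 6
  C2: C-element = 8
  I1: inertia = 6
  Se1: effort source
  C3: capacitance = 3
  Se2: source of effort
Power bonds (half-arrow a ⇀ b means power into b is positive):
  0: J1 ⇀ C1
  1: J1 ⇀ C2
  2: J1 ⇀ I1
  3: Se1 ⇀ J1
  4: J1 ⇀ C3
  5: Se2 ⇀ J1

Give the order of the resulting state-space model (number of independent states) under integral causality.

β3 →J1  (Se1 (Se) sets effort on bond)
β5 →J1  (Se2: effort source, stroke at far end)
β0 →J1  (C1 outputs effort q/C1)
β1 →J1  (C2 outputs effort q/C2)
β2 →I1  (I1 integral (f out))
β4 →J1  (J1 flow already set via bond 2)

4  (C1, C2, C3, I1 all integral)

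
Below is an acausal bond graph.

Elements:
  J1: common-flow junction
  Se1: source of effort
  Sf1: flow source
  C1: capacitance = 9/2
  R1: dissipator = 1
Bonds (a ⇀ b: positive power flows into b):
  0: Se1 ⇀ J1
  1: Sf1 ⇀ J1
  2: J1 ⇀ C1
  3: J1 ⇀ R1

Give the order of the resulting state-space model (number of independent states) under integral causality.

bond 0 stroke→J1  (Se1 (Se) sets effort on bond)
bond 1 stroke→Sf1  (Sf1 (Sf) sets flow on bond)
bond 2 stroke→J1  (J1 flow already set via bond 1)
bond 3 stroke→J1  (common-f at J1 fixed by 1)

1  (C1 all integral)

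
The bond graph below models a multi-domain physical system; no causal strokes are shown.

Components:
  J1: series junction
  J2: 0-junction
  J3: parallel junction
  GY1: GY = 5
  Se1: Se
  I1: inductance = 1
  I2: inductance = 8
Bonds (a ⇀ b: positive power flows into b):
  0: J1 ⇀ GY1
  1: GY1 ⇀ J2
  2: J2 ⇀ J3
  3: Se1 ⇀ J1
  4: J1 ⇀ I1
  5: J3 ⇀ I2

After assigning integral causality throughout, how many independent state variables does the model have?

bond 3 →J1  (Se1: effort source, stroke at far end)
bond 4 →I1  (I1: I, integral causality)
bond 0 →J1  (1-jn J1 has f-setter on 4)
bond 1 →J2  (GY GY1: same side as bond 0)
bond 2 →J3  (J2: bond 1 brought effort, rest push out)
bond 5 →I2  (common-e at J3 fixed by 2)

2  (I1, I2 all integral)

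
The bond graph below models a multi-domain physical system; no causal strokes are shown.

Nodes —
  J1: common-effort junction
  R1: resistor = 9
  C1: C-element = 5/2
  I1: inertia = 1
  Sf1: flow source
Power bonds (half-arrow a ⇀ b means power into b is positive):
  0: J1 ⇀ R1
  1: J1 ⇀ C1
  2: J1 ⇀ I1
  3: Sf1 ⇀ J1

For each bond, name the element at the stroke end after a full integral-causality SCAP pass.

β0 stroke at R1
β1 stroke at J1
β2 stroke at I1
β3 stroke at Sf1

#3 stroke at Sf1  (Sf1 (Sf) sets flow on bond)
#1 stroke at J1  (C1: C, integral causality)
#0 stroke at R1  (common-e at J1 fixed by 1)
#2 stroke at I1  (common-e at J1 fixed by 1)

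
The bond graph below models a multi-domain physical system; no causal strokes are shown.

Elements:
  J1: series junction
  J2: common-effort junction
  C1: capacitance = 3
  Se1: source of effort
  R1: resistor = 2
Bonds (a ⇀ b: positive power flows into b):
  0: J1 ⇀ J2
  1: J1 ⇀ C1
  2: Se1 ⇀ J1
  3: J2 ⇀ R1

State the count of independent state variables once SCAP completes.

b2 |J1  (Se1: effort source, stroke at far end)
b1 |J1  (C1 outputs effort q/C1)
b0 |J2  (J1: last free bond brings flow in)
b3 |R1  (0-jn J2 has e-setter on 0)

1  (C1 all integral)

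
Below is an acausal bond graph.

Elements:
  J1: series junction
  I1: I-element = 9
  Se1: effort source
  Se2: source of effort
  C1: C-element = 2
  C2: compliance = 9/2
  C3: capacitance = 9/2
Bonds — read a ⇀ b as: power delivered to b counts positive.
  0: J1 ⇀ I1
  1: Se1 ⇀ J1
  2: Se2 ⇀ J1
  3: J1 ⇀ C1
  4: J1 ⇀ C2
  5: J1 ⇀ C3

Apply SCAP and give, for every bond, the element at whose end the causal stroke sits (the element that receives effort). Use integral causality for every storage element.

β0 stroke at I1
β1 stroke at J1
β2 stroke at J1
β3 stroke at J1
β4 stroke at J1
β5 stroke at J1

b1 →J1  (Se1 fixes effort; stroke away)
b2 →J1  (source Se2 imposes e)
b0 →I1  (prefer integral on I1)
b3 →J1  (common-f at J1 fixed by 0)
b4 →J1  (common-f at J1 fixed by 0)
b5 →J1  (common-f at J1 fixed by 0)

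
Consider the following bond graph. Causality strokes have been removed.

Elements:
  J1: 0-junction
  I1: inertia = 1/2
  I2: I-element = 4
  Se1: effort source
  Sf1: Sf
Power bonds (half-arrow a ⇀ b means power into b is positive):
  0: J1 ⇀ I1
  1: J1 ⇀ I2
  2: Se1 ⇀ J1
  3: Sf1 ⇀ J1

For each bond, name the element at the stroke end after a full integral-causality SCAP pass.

bond 0 stroke→I1
bond 1 stroke→I2
bond 2 stroke→J1
bond 3 stroke→Sf1

β2 →J1  (source Se1 imposes e)
β3 →Sf1  (Sf1 (Sf) sets flow on bond)
β0 →I1  (J1 effort already set via bond 2)
β1 →I2  (J1 effort already set via bond 2)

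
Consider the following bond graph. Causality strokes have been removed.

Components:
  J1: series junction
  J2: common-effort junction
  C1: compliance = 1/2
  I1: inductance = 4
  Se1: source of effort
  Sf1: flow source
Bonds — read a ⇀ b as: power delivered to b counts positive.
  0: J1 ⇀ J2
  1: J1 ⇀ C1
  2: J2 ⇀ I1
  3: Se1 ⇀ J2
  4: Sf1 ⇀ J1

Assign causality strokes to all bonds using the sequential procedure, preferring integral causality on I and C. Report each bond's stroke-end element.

β0 |J1
β1 |J1
β2 |I1
β3 |J2
β4 |Sf1

β3 stroke→J2  (Se1: effort source, stroke at far end)
β4 stroke→Sf1  (Sf1: flow source, stroke at near end)
β0 stroke→J1  (J1 flow already set via bond 4)
β1 stroke→J1  (J1: bond 4 brought flow, rest push out)
β2 stroke→I1  (common-e at J2 fixed by 3)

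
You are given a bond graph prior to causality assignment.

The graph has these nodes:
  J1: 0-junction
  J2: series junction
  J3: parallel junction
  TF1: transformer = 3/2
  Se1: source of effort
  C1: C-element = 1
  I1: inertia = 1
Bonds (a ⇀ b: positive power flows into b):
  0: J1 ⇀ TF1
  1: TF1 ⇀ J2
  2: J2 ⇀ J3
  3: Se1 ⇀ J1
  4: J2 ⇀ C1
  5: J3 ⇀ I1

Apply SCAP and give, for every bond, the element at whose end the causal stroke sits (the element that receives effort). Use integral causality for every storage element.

#3 →J1  (Se1 fixes effort; stroke away)
#0 →TF1  (J1 effort already set via bond 3)
#1 →J2  (TF TF1: opposite of bond 0)
#4 →J2  (C1 outputs effort q/C1)
#2 →J3  (only one flow-in slot at J2)
#5 →I1  (0-jn J3 has e-setter on 2)

#0 |TF1
#1 |J2
#2 |J3
#3 |J1
#4 |J2
#5 |I1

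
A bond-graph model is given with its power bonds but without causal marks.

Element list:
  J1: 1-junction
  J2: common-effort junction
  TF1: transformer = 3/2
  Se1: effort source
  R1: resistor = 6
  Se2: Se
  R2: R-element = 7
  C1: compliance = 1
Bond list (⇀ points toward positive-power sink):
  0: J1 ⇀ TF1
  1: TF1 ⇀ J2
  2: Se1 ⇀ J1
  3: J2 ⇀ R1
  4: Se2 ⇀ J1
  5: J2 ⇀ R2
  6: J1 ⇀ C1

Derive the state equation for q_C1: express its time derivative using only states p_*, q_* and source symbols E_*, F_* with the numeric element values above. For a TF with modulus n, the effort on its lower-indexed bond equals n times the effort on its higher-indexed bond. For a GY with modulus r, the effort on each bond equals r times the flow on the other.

#2 |J1  (Se1: effort source, stroke at far end)
#4 |J1  (Se2: effort source, stroke at far end)
#6 |J1  (C1: C, integral causality)
#0 |TF1  (J1 needs exactly one f-in)
#1 |J2  (TF1: transformer flips bond 0)
#3 |R1  (common-e at J2 fixed by 1)
#5 |R2  (J2: bond 1 brought effort, rest push out)

dq_C1/dt = 26*E_Se1/189 + 26*E_Se2/189 - 26*q_C1/189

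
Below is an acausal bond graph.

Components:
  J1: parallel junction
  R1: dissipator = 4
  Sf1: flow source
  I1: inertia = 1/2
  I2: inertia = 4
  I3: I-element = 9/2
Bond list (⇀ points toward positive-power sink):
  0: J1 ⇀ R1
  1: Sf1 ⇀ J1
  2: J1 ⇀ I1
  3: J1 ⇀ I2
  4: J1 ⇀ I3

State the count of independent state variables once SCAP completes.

#1 stroke at Sf1  (source Sf1 imposes f)
#2 stroke at I1  (I1 outputs flow p/I1)
#3 stroke at I2  (I2 integral (f out))
#4 stroke at I3  (I3 outputs flow p/I3)
#0 stroke at J1  (J1: last free bond brings effort in)

3  (I1, I2, I3 all integral)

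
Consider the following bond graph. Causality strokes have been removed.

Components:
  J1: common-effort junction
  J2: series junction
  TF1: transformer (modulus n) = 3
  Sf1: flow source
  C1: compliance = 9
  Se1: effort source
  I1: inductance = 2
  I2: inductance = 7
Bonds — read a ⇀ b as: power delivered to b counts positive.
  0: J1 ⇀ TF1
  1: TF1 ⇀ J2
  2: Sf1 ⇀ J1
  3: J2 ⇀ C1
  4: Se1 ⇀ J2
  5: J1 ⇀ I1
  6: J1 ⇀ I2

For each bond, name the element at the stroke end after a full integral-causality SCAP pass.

b2 stroke at Sf1  (Sf1: flow source, stroke at near end)
b4 stroke at J2  (Se1 (Se) sets effort on bond)
b3 stroke at J2  (prefer integral on C1)
b1 stroke at TF1  (closing 1-jn rule on J2)
b0 stroke at J1  (through TF1, causality passes straight; one stroke at TF1)
b5 stroke at I1  (0-jn J1 has e-setter on 0)
b6 stroke at I2  (common-e at J1 fixed by 0)

#0 |J1
#1 |TF1
#2 |Sf1
#3 |J2
#4 |J2
#5 |I1
#6 |I2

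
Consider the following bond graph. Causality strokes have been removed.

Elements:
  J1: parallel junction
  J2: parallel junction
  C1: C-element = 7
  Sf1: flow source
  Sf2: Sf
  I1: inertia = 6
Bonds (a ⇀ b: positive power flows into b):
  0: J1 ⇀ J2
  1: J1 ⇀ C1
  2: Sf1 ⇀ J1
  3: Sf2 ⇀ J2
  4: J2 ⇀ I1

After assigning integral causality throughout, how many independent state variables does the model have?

2  (C1, I1 all integral)

bond 2 stroke→Sf1  (Sf1 (Sf) sets flow on bond)
bond 3 stroke→Sf2  (Sf2: flow source, stroke at near end)
bond 1 stroke→J1  (C1 outputs effort q/C1)
bond 0 stroke→J2  (0-jn J1 has e-setter on 1)
bond 4 stroke→I1  (0-jn J2 has e-setter on 0)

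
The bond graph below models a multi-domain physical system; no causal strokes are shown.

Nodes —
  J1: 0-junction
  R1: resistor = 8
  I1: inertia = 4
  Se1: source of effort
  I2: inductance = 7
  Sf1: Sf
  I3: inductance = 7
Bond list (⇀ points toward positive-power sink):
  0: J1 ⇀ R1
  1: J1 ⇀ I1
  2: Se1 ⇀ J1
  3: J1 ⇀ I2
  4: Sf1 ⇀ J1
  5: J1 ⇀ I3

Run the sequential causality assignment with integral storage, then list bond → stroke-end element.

#2 stroke→J1  (Se1 (Se) sets effort on bond)
#4 stroke→Sf1  (Sf1 fixes flow; stroke at Sf1)
#0 stroke→R1  (J1: bond 2 brought effort, rest push out)
#1 stroke→I1  (common-e at J1 fixed by 2)
#3 stroke→I2  (common-e at J1 fixed by 2)
#5 stroke→I3  (J1: bond 2 brought effort, rest push out)

β0 stroke at R1
β1 stroke at I1
β2 stroke at J1
β3 stroke at I2
β4 stroke at Sf1
β5 stroke at I3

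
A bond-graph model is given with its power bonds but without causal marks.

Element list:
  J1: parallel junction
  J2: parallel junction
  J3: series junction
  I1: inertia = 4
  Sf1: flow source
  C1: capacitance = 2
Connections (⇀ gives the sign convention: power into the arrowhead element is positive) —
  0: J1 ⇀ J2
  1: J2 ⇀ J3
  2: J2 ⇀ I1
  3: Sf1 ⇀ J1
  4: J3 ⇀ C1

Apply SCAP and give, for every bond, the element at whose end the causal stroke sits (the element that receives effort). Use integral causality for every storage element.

b0 →J1
b1 →J2
b2 →I1
b3 →Sf1
b4 →J3

bond 3 stroke→Sf1  (source Sf1 imposes f)
bond 0 stroke→J1  (only one effort-in slot at J1)
bond 2 stroke→I1  (I1 integral (f out))
bond 1 stroke→J2  (only one effort-in slot at J2)
bond 4 stroke→J3  (1-jn J3 has f-setter on 1)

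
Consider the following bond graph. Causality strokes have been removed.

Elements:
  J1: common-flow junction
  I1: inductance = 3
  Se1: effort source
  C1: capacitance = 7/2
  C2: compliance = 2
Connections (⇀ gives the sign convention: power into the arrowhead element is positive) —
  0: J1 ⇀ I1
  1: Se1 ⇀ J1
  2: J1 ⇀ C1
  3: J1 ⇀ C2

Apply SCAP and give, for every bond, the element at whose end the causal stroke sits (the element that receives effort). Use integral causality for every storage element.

bond 0 stroke→I1
bond 1 stroke→J1
bond 2 stroke→J1
bond 3 stroke→J1

β1 →J1  (source Se1 imposes e)
β0 →I1  (I1: I, integral causality)
β2 →J1  (J1 flow already set via bond 0)
β3 →J1  (J1: bond 0 brought flow, rest push out)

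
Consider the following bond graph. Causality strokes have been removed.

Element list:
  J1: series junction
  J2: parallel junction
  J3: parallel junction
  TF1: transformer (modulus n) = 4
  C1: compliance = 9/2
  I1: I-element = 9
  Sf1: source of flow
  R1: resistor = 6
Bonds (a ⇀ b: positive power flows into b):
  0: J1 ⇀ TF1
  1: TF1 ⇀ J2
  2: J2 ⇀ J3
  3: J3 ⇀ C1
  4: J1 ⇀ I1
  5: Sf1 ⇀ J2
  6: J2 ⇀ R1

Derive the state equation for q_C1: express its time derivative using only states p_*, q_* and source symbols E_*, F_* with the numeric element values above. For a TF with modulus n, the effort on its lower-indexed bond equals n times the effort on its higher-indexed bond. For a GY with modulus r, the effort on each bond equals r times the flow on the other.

bond 5 |Sf1  (Sf1 fixes flow; stroke at Sf1)
bond 3 |J3  (prefer integral on C1)
bond 2 |J2  (common-e at J3 fixed by 3)
bond 1 |TF1  (J2: bond 2 brought effort, rest push out)
bond 6 |R1  (common-e at J2 fixed by 2)
bond 0 |J1  (TF1: transformer flips bond 1)
bond 4 |I1  (J1 needs exactly one f-in)

dq_C1/dt = F_Sf1 + 4*p_I1/9 - q_C1/27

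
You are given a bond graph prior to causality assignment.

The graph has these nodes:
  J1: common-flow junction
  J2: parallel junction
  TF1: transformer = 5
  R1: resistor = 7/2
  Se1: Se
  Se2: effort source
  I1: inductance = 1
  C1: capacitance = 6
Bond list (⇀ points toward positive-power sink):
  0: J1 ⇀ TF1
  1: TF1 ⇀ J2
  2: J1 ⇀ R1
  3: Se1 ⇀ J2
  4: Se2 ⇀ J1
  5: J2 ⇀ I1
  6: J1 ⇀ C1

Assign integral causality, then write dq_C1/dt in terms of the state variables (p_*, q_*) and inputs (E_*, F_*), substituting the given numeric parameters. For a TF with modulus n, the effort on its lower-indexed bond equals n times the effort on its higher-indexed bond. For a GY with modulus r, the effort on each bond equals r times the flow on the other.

dq_C1/dt = -10*E_Se1/7 + 2*E_Se2/7 - q_C1/21

β3 stroke at J2  (Se1: effort source, stroke at far end)
β4 stroke at J1  (Se2 fixes effort; stroke away)
β1 stroke at TF1  (common-e at J2 fixed by 3)
β5 stroke at I1  (J2: bond 3 brought effort, rest push out)
β0 stroke at J1  (TF TF1: opposite of bond 1)
β6 stroke at J1  (C1: C, integral causality)
β2 stroke at R1  (only one flow-in slot at J1)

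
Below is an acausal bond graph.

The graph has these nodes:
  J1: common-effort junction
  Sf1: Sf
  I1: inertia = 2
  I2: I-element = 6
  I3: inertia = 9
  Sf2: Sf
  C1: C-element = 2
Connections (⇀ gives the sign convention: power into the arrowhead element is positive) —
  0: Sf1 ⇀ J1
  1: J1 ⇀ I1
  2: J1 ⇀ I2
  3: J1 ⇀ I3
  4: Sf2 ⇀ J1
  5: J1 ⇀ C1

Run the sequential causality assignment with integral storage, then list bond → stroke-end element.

β0 |Sf1
β1 |I1
β2 |I2
β3 |I3
β4 |Sf2
β5 |J1

#0 →Sf1  (Sf1 (Sf) sets flow on bond)
#4 →Sf2  (source Sf2 imposes f)
#1 →I1  (I1: I, integral causality)
#2 →I2  (prefer integral on I2)
#3 →I3  (I3: I, integral causality)
#5 →J1  (closing 0-jn rule on J1)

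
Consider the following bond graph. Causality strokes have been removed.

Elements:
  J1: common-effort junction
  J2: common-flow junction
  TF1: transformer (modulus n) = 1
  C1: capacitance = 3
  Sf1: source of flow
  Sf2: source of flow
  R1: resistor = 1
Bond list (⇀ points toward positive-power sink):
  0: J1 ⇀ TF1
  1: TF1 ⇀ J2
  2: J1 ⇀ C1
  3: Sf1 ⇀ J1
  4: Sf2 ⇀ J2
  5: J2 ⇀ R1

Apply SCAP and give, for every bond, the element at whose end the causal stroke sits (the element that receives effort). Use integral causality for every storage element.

#0 stroke at TF1
#1 stroke at J2
#2 stroke at J1
#3 stroke at Sf1
#4 stroke at Sf2
#5 stroke at J2

b3 stroke at Sf1  (Sf1 fixes flow; stroke at Sf1)
b4 stroke at Sf2  (source Sf2 imposes f)
b1 stroke at J2  (J2 flow already set via bond 4)
b5 stroke at J2  (1-jn J2 has f-setter on 4)
b0 stroke at TF1  (TF1 one-in-one-out from 1)
b2 stroke at J1  (J1: last free bond brings effort in)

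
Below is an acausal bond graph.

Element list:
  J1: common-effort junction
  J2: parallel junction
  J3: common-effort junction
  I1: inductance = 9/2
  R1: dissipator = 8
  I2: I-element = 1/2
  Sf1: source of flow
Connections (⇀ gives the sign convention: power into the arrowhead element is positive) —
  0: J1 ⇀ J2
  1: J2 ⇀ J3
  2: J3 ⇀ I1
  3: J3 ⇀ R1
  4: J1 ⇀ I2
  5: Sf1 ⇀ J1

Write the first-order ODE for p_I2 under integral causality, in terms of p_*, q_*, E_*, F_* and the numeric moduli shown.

dp_I2/dt = 8*F_Sf1 - 16*p_I1/9 - 16*p_I2

b5 →Sf1  (Sf1 fixes flow; stroke at Sf1)
b2 →I1  (I1 outputs flow p/I1)
b4 →I2  (I2 outputs flow p/I2)
b0 →J1  (closing 0-jn rule on J1)
b1 →J2  (closing 0-jn rule on J2)
b3 →J3  (J3 needs exactly one e-in)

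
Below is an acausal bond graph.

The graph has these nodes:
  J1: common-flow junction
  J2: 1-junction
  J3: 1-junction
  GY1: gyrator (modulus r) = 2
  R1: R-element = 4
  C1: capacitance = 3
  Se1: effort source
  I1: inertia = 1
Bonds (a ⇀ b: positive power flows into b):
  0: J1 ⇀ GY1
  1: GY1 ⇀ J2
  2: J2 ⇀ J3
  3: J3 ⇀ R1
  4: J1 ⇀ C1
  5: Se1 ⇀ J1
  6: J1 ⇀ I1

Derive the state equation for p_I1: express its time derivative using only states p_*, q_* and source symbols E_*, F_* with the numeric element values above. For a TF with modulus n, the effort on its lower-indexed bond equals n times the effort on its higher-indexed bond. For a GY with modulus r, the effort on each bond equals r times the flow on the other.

dp_I1/dt = E_Se1 - p_I1 - q_C1/3

b5 stroke at J1  (Se1 (Se) sets effort on bond)
b4 stroke at J1  (C1 integral (e out))
b6 stroke at I1  (I1: I, integral causality)
b0 stroke at J1  (J1 flow already set via bond 6)
b1 stroke at J2  (GY1: gyrator matches bond 0)
b2 stroke at J3  (J2: last free bond brings flow in)
b3 stroke at R1  (only one flow-in slot at J3)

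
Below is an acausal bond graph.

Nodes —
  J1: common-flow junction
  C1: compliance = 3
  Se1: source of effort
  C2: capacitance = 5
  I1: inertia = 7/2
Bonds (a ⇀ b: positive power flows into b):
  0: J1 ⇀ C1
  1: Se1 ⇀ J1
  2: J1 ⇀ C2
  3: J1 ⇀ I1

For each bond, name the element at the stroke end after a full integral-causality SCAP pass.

#0 |J1
#1 |J1
#2 |J1
#3 |I1

b1 stroke at J1  (Se1 fixes effort; stroke away)
b0 stroke at J1  (C1: C, integral causality)
b2 stroke at J1  (C2 outputs effort q/C2)
b3 stroke at I1  (J1: last free bond brings flow in)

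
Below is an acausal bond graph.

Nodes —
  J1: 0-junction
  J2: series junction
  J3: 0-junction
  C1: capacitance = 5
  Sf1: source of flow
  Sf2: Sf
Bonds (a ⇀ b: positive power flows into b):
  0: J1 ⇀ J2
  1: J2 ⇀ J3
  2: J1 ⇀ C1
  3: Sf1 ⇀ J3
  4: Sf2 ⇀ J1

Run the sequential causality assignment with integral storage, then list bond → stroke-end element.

bond 0 |J2
bond 1 |J3
bond 2 |J1
bond 3 |Sf1
bond 4 |Sf2

b3 stroke at Sf1  (Sf1 (Sf) sets flow on bond)
b4 stroke at Sf2  (Sf2: flow source, stroke at near end)
b1 stroke at J3  (J3 needs exactly one e-in)
b0 stroke at J2  (common-f at J2 fixed by 1)
b2 stroke at J1  (closing 0-jn rule on J1)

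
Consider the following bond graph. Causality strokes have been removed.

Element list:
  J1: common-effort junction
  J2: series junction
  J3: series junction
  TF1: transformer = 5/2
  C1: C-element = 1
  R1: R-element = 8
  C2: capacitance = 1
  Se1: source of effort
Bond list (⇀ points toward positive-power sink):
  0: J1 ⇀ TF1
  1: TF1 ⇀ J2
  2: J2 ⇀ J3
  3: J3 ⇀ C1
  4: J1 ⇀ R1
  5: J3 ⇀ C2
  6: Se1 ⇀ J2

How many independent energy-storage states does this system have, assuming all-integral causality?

bond 6 |J2  (Se1 fixes effort; stroke away)
bond 3 |J3  (C1 outputs effort q/C1)
bond 5 |J3  (C2 outputs effort q/C2)
bond 2 |J2  (J3: last free bond brings flow in)
bond 1 |TF1  (J2: last free bond brings flow in)
bond 0 |J1  (TF1: transformer flips bond 1)
bond 4 |R1  (J1 effort already set via bond 0)

2  (C1, C2 all integral)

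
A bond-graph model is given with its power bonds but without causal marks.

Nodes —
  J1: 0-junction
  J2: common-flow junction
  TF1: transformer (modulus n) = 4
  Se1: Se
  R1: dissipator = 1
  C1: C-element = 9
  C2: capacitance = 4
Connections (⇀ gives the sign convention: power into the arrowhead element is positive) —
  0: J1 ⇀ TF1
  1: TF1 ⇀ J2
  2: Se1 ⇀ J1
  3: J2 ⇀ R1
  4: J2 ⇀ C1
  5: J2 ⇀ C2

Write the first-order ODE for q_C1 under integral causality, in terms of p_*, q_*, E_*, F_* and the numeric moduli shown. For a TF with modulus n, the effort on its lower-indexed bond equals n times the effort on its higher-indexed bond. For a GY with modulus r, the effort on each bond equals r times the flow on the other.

dq_C1/dt = E_Se1/4 - q_C1/9 - q_C2/4

#2 |J1  (source Se1 imposes e)
#0 |TF1  (J1 effort already set via bond 2)
#1 |J2  (TF TF1: opposite of bond 0)
#4 |J2  (C1: C, integral causality)
#5 |J2  (C2: C, integral causality)
#3 |R1  (only one flow-in slot at J2)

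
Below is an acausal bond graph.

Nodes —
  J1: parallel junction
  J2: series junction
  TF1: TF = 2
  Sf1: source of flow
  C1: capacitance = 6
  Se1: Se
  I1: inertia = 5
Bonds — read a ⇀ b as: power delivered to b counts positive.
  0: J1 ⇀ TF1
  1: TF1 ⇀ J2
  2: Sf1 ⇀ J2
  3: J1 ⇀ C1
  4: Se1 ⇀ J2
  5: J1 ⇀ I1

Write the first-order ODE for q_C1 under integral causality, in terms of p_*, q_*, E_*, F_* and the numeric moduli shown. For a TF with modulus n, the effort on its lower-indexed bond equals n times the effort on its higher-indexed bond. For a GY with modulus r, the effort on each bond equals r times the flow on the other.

b2 |Sf1  (Sf1: flow source, stroke at near end)
b4 |J2  (Se1 fixes effort; stroke away)
b1 |J2  (common-f at J2 fixed by 2)
b0 |TF1  (TF1: transformer flips bond 1)
b3 |J1  (C1 outputs effort q/C1)
b5 |I1  (0-jn J1 has e-setter on 3)

dq_C1/dt = -F_Sf1/2 - p_I1/5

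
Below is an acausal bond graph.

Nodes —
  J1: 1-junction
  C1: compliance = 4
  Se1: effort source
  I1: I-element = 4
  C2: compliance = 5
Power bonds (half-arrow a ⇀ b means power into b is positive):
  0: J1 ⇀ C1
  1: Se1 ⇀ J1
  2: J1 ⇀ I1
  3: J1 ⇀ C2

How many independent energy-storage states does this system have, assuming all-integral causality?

#1 |J1  (Se1 fixes effort; stroke away)
#0 |J1  (C1 integral (e out))
#2 |I1  (I1 integral (f out))
#3 |J1  (J1 flow already set via bond 2)

3  (C1, C2, I1 all integral)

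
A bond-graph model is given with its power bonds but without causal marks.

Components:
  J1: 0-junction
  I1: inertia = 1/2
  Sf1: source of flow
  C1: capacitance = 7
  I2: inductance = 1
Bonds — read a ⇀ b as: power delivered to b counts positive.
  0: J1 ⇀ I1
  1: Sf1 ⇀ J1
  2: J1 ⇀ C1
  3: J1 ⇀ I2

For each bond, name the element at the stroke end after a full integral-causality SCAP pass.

b1 →Sf1  (Sf1 fixes flow; stroke at Sf1)
b0 →I1  (I1 outputs flow p/I1)
b2 →J1  (C1: C, integral causality)
b3 →I2  (0-jn J1 has e-setter on 2)

b0 stroke at I1
b1 stroke at Sf1
b2 stroke at J1
b3 stroke at I2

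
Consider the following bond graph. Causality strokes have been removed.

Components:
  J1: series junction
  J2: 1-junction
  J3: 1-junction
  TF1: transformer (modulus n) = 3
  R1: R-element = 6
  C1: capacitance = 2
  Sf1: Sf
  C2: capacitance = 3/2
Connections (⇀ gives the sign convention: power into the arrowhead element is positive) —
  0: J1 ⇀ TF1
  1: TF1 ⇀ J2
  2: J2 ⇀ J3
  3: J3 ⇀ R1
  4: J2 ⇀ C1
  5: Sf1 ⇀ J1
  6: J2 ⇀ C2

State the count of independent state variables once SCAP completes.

#5 stroke at Sf1  (source Sf1 imposes f)
#0 stroke at J1  (common-f at J1 fixed by 5)
#1 stroke at TF1  (TF TF1: opposite of bond 0)
#2 stroke at J2  (common-f at J2 fixed by 1)
#4 stroke at J2  (1-jn J2 has f-setter on 1)
#6 stroke at J2  (1-jn J2 has f-setter on 1)
#3 stroke at J3  (1-jn J3 has f-setter on 2)

2  (C1, C2 all integral)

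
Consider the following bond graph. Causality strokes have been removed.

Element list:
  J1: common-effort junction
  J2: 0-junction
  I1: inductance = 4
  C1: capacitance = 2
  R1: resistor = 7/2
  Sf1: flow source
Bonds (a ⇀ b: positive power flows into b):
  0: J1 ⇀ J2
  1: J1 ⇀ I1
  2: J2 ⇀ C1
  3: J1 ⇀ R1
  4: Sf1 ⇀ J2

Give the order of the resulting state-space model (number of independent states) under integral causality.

2  (C1, I1 all integral)

b4 →Sf1  (Sf1: flow source, stroke at near end)
b1 →I1  (I1 integral (f out))
b2 →J2  (C1: C, integral causality)
b0 →J1  (common-e at J2 fixed by 2)
b3 →R1  (J1: bond 0 brought effort, rest push out)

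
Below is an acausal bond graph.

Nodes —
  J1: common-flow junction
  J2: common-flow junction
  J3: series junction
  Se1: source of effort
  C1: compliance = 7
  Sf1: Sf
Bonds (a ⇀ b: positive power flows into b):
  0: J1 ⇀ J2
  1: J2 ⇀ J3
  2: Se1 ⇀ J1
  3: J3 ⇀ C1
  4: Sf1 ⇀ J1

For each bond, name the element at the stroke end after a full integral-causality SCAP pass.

b2 →J1  (Se1 fixes effort; stroke away)
b4 →Sf1  (Sf1: flow source, stroke at near end)
b0 →J1  (J1 flow already set via bond 4)
b1 →J2  (common-f at J2 fixed by 0)
b3 →J3  (J3 flow already set via bond 1)

bond 0 →J1
bond 1 →J2
bond 2 →J1
bond 3 →J3
bond 4 →Sf1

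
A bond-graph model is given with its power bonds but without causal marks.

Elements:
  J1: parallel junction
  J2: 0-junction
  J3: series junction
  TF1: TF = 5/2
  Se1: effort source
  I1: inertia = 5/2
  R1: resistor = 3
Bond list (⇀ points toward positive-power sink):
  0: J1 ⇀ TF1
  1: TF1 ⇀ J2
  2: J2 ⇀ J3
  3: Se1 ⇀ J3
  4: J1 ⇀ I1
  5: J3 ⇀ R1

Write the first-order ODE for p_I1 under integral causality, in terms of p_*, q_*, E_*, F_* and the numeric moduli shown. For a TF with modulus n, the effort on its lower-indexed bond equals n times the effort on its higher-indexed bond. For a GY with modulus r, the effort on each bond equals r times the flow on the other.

b3 stroke at J3  (Se1 fixes effort; stroke away)
b4 stroke at I1  (prefer integral on I1)
b0 stroke at J1  (J1: last free bond brings effort in)
b1 stroke at TF1  (through TF1, causality passes straight; one stroke at TF1)
b2 stroke at J2  (J2 needs exactly one e-in)
b5 stroke at J3  (J3 flow already set via bond 2)

dp_I1/dt = -5*E_Se1/2 - 15*p_I1/2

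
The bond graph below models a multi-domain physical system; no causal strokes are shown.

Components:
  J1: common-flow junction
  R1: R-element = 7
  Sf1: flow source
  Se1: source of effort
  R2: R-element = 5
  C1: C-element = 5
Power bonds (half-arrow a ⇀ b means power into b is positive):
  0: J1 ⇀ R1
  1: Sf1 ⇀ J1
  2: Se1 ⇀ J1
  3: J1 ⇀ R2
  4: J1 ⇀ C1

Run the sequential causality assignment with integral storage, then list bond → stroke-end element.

bond 1 →Sf1  (Sf1 fixes flow; stroke at Sf1)
bond 2 →J1  (Se1: effort source, stroke at far end)
bond 0 →J1  (1-jn J1 has f-setter on 1)
bond 3 →J1  (J1 flow already set via bond 1)
bond 4 →J1  (J1 flow already set via bond 1)

b0 →J1
b1 →Sf1
b2 →J1
b3 →J1
b4 →J1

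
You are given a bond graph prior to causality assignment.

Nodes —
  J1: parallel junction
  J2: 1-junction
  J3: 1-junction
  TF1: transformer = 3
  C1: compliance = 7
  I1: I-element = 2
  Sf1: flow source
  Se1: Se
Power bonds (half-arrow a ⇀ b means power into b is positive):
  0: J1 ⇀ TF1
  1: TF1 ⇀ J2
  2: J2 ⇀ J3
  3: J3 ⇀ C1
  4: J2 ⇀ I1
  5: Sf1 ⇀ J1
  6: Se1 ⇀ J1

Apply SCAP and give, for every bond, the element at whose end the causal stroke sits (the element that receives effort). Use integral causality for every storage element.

b0 stroke→TF1
b1 stroke→J2
b2 stroke→J2
b3 stroke→J3
b4 stroke→I1
b5 stroke→Sf1
b6 stroke→J1

b5 stroke at Sf1  (Sf1 fixes flow; stroke at Sf1)
b6 stroke at J1  (Se1 (Se) sets effort on bond)
b0 stroke at TF1  (J1: bond 6 brought effort, rest push out)
b1 stroke at J2  (TF1: transformer flips bond 0)
b3 stroke at J3  (prefer integral on C1)
b2 stroke at J2  (closing 1-jn rule on J3)
b4 stroke at I1  (closing 1-jn rule on J2)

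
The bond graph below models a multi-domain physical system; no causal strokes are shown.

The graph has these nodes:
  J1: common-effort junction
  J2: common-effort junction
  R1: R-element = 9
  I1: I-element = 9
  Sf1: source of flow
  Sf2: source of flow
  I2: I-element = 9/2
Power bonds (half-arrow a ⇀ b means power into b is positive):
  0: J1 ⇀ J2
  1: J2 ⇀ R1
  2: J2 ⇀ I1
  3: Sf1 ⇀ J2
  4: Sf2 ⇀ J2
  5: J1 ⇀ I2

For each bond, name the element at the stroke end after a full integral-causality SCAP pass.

#3 stroke→Sf1  (Sf1: flow source, stroke at near end)
#4 stroke→Sf2  (Sf2 fixes flow; stroke at Sf2)
#2 stroke→I1  (I1 integral (f out))
#5 stroke→I2  (prefer integral on I2)
#0 stroke→J1  (J1 needs exactly one e-in)
#1 stroke→J2  (J2 needs exactly one e-in)

β0 →J1
β1 →J2
β2 →I1
β3 →Sf1
β4 →Sf2
β5 →I2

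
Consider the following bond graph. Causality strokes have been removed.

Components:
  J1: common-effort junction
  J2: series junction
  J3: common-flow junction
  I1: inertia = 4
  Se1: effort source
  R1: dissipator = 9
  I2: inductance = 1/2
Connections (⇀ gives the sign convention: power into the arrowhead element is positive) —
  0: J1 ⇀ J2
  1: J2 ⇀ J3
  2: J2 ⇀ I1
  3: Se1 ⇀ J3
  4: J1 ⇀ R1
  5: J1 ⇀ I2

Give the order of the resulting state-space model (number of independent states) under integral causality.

2  (I1, I2 all integral)

bond 3 stroke→J3  (Se1 fixes effort; stroke away)
bond 1 stroke→J2  (J3: last free bond brings flow in)
bond 2 stroke→I1  (I1: I, integral causality)
bond 0 stroke→J2  (J2: bond 2 brought flow, rest push out)
bond 5 stroke→I2  (I2: I, integral causality)
bond 4 stroke→J1  (J1: last free bond brings effort in)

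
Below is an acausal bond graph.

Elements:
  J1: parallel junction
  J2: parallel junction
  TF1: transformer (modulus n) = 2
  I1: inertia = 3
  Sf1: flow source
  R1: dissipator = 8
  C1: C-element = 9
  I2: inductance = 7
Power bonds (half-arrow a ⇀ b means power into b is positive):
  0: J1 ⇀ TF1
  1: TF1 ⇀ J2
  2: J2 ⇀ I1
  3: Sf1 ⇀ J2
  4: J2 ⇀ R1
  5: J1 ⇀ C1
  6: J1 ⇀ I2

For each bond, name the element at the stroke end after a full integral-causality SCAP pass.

bond 0 →TF1
bond 1 →J2
bond 2 →I1
bond 3 →Sf1
bond 4 →R1
bond 5 →J1
bond 6 →I2

β3 stroke→Sf1  (Sf1 (Sf) sets flow on bond)
β2 stroke→I1  (I1 outputs flow p/I1)
β5 stroke→J1  (C1: C, integral causality)
β0 stroke→TF1  (0-jn J1 has e-setter on 5)
β6 stroke→I2  (0-jn J1 has e-setter on 5)
β1 stroke→J2  (TF1 one-in-one-out from 0)
β4 stroke→R1  (J2 effort already set via bond 1)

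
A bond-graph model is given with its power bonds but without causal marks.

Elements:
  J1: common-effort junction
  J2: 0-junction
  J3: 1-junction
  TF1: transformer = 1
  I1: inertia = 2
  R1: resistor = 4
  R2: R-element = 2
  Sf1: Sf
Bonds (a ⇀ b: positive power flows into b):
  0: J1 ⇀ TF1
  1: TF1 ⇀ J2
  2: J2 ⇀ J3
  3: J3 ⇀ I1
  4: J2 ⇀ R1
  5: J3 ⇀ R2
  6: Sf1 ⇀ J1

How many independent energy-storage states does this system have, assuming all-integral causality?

bond 6 →Sf1  (Sf1 (Sf) sets flow on bond)
bond 0 →J1  (only one effort-in slot at J1)
bond 1 →TF1  (through TF1, causality passes straight; one stroke at TF1)
bond 3 →I1  (prefer integral on I1)
bond 2 →J3  (J3 flow already set via bond 3)
bond 5 →J3  (J3: bond 3 brought flow, rest push out)
bond 4 →J2  (J2: last free bond brings effort in)

1  (I1 all integral)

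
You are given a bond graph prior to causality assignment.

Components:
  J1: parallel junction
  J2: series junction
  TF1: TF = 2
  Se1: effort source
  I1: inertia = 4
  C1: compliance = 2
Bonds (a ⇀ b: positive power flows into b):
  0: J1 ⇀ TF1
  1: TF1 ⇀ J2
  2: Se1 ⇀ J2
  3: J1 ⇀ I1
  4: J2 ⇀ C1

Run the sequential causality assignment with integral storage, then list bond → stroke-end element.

bond 0 stroke→J1
bond 1 stroke→TF1
bond 2 stroke→J2
bond 3 stroke→I1
bond 4 stroke→J2

β2 stroke→J2  (source Se1 imposes e)
β3 stroke→I1  (I1: I, integral causality)
β0 stroke→J1  (only one effort-in slot at J1)
β1 stroke→TF1  (TF TF1: opposite of bond 0)
β4 stroke→J2  (J2 flow already set via bond 1)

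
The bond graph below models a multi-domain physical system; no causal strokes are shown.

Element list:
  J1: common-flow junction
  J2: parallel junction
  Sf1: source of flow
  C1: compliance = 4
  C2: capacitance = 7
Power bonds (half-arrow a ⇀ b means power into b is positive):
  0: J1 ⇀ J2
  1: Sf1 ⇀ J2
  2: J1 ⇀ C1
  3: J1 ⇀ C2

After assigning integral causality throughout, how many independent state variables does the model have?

bond 1 →Sf1  (Sf1 (Sf) sets flow on bond)
bond 0 →J2  (J2: last free bond brings effort in)
bond 2 →J1  (common-f at J1 fixed by 0)
bond 3 →J1  (J1: bond 0 brought flow, rest push out)

2  (C1, C2 all integral)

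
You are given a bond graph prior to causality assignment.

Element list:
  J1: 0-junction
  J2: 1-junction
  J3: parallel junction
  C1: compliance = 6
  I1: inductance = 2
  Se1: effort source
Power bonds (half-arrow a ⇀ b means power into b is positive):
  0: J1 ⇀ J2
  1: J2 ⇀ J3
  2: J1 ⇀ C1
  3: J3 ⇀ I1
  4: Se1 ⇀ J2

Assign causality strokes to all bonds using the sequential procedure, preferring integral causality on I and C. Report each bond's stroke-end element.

β0 |J2
β1 |J3
β2 |J1
β3 |I1
β4 |J2

β4 |J2  (Se1 (Se) sets effort on bond)
β2 |J1  (prefer integral on C1)
β0 |J2  (0-jn J1 has e-setter on 2)
β1 |J3  (closing 1-jn rule on J2)
β3 |I1  (0-jn J3 has e-setter on 1)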